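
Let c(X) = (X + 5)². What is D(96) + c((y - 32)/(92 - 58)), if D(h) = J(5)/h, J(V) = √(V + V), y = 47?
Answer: 34225/1156 + √10/96 ≈ 29.639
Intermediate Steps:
c(X) = (5 + X)²
J(V) = √2*√V (J(V) = √(2*V) = √2*√V)
D(h) = √10/h (D(h) = (√2*√5)/h = √10/h)
D(96) + c((y - 32)/(92 - 58)) = √10/96 + (5 + (47 - 32)/(92 - 58))² = √10*(1/96) + (5 + 15/34)² = √10/96 + (5 + 15*(1/34))² = √10/96 + (5 + 15/34)² = √10/96 + (185/34)² = √10/96 + 34225/1156 = 34225/1156 + √10/96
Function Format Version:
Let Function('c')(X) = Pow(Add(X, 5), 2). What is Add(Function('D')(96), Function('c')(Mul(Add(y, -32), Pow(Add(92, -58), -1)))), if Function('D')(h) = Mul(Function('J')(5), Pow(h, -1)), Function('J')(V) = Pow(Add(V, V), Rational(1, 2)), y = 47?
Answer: Add(Rational(34225, 1156), Mul(Rational(1, 96), Pow(10, Rational(1, 2)))) ≈ 29.639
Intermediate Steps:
Function('c')(X) = Pow(Add(5, X), 2)
Function('J')(V) = Mul(Pow(2, Rational(1, 2)), Pow(V, Rational(1, 2))) (Function('J')(V) = Pow(Mul(2, V), Rational(1, 2)) = Mul(Pow(2, Rational(1, 2)), Pow(V, Rational(1, 2))))
Function('D')(h) = Mul(Pow(10, Rational(1, 2)), Pow(h, -1)) (Function('D')(h) = Mul(Mul(Pow(2, Rational(1, 2)), Pow(5, Rational(1, 2))), Pow(h, -1)) = Mul(Pow(10, Rational(1, 2)), Pow(h, -1)))
Add(Function('D')(96), Function('c')(Mul(Add(y, -32), Pow(Add(92, -58), -1)))) = Add(Mul(Pow(10, Rational(1, 2)), Pow(96, -1)), Pow(Add(5, Mul(Add(47, -32), Pow(Add(92, -58), -1))), 2)) = Add(Mul(Pow(10, Rational(1, 2)), Rational(1, 96)), Pow(Add(5, Mul(15, Pow(34, -1))), 2)) = Add(Mul(Rational(1, 96), Pow(10, Rational(1, 2))), Pow(Add(5, Mul(15, Rational(1, 34))), 2)) = Add(Mul(Rational(1, 96), Pow(10, Rational(1, 2))), Pow(Add(5, Rational(15, 34)), 2)) = Add(Mul(Rational(1, 96), Pow(10, Rational(1, 2))), Pow(Rational(185, 34), 2)) = Add(Mul(Rational(1, 96), Pow(10, Rational(1, 2))), Rational(34225, 1156)) = Add(Rational(34225, 1156), Mul(Rational(1, 96), Pow(10, Rational(1, 2))))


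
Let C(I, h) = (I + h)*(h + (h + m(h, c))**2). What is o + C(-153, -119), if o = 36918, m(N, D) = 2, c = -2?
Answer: -3654122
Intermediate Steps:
C(I, h) = (I + h)*(h + (2 + h)**2) (C(I, h) = (I + h)*(h + (h + 2)**2) = (I + h)*(h + (2 + h)**2))
o + C(-153, -119) = 36918 + ((-119)**2 - 153*(-119) - 153*(2 - 119)**2 - 119*(2 - 119)**2) = 36918 + (14161 + 18207 - 153*(-117)**2 - 119*(-117)**2) = 36918 + (14161 + 18207 - 153*13689 - 119*13689) = 36918 + (14161 + 18207 - 2094417 - 1628991) = 36918 - 3691040 = -3654122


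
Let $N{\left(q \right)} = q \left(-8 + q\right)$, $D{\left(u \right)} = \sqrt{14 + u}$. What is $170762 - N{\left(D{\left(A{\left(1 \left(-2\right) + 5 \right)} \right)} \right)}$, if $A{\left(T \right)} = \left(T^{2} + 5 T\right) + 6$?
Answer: $170718 + 16 \sqrt{11} \approx 1.7077 \cdot 10^{5}$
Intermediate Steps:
$A{\left(T \right)} = 6 + T^{2} + 5 T$
$170762 - N{\left(D{\left(A{\left(1 \left(-2\right) + 5 \right)} \right)} \right)} = 170762 - \sqrt{14 + \left(6 + \left(1 \left(-2\right) + 5\right)^{2} + 5 \left(1 \left(-2\right) + 5\right)\right)} \left(-8 + \sqrt{14 + \left(6 + \left(1 \left(-2\right) + 5\right)^{2} + 5 \left(1 \left(-2\right) + 5\right)\right)}\right) = 170762 - \sqrt{14 + \left(6 + \left(-2 + 5\right)^{2} + 5 \left(-2 + 5\right)\right)} \left(-8 + \sqrt{14 + \left(6 + \left(-2 + 5\right)^{2} + 5 \left(-2 + 5\right)\right)}\right) = 170762 - \sqrt{14 + \left(6 + 3^{2} + 5 \cdot 3\right)} \left(-8 + \sqrt{14 + \left(6 + 3^{2} + 5 \cdot 3\right)}\right) = 170762 - \sqrt{14 + \left(6 + 9 + 15\right)} \left(-8 + \sqrt{14 + \left(6 + 9 + 15\right)}\right) = 170762 - \sqrt{14 + 30} \left(-8 + \sqrt{14 + 30}\right) = 170762 - \sqrt{44} \left(-8 + \sqrt{44}\right) = 170762 - 2 \sqrt{11} \left(-8 + 2 \sqrt{11}\right)$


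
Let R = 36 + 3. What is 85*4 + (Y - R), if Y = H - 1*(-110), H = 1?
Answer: 412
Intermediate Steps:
R = 39
Y = 111 (Y = 1 - 1*(-110) = 1 + 110 = 111)
85*4 + (Y - R) = 85*4 + (111 - 1*39) = 340 + (111 - 39) = 340 + 72 = 412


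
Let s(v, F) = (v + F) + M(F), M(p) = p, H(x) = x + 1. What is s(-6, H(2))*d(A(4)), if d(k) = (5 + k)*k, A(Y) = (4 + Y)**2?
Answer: 0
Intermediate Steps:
H(x) = 1 + x
s(v, F) = v + 2*F (s(v, F) = (v + F) + F = (F + v) + F = v + 2*F)
d(k) = k*(5 + k)
s(-6, H(2))*d(A(4)) = (-6 + 2*(1 + 2))*((4 + 4)**2*(5 + (4 + 4)**2)) = (-6 + 2*3)*(8**2*(5 + 8**2)) = (-6 + 6)*(64*(5 + 64)) = 0*(64*69) = 0*4416 = 0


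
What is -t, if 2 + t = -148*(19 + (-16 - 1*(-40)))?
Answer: 6366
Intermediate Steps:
t = -6366 (t = -2 - 148*(19 + (-16 - 1*(-40))) = -2 - 148*(19 + (-16 + 40)) = -2 - 148*(19 + 24) = -2 - 148*43 = -2 - 6364 = -6366)
-t = -1*(-6366) = 6366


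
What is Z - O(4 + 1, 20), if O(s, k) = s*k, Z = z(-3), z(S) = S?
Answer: -103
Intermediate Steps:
Z = -3
O(s, k) = k*s
Z - O(4 + 1, 20) = -3 - 20*(4 + 1) = -3 - 20*5 = -3 - 1*100 = -3 - 100 = -103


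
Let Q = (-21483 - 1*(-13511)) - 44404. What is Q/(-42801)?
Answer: 52376/42801 ≈ 1.2237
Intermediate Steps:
Q = -52376 (Q = (-21483 + 13511) - 44404 = -7972 - 44404 = -52376)
Q/(-42801) = -52376/(-42801) = -52376*(-1/42801) = 52376/42801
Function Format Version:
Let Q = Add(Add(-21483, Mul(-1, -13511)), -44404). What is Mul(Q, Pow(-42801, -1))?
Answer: Rational(52376, 42801) ≈ 1.2237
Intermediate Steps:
Q = -52376 (Q = Add(Add(-21483, 13511), -44404) = Add(-7972, -44404) = -52376)
Mul(Q, Pow(-42801, -1)) = Mul(-52376, Pow(-42801, -1)) = Mul(-52376, Rational(-1, 42801)) = Rational(52376, 42801)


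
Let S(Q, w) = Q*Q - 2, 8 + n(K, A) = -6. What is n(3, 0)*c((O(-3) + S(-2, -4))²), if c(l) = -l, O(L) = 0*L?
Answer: 56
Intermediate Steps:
n(K, A) = -14 (n(K, A) = -8 - 6 = -14)
S(Q, w) = -2 + Q² (S(Q, w) = Q² - 2 = -2 + Q²)
O(L) = 0
n(3, 0)*c((O(-3) + S(-2, -4))²) = -(-14)*(0 + (-2 + (-2)²))² = -(-14)*(0 + (-2 + 4))² = -(-14)*(0 + 2)² = -(-14)*2² = -(-14)*4 = -14*(-4) = 56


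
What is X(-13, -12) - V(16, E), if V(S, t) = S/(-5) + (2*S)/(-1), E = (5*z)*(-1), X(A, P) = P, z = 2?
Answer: 116/5 ≈ 23.200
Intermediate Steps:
E = -10 (E = (5*2)*(-1) = 10*(-1) = -10)
V(S, t) = -11*S/5 (V(S, t) = S*(-1/5) + (2*S)*(-1) = -S/5 - 2*S = -11*S/5)
X(-13, -12) - V(16, E) = -12 - (-11)*16/5 = -12 - 1*(-176/5) = -12 + 176/5 = 116/5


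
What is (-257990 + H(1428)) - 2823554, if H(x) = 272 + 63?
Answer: -3081209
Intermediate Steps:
H(x) = 335
(-257990 + H(1428)) - 2823554 = (-257990 + 335) - 2823554 = -257655 - 2823554 = -3081209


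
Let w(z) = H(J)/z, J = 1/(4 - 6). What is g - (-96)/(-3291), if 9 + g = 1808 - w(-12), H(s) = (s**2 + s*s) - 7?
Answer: 47349043/26328 ≈ 1798.4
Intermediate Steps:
J = -1/2 (J = 1/(-2) = -1/2 ≈ -0.50000)
H(s) = -7 + 2*s**2 (H(s) = (s**2 + s**2) - 7 = 2*s**2 - 7 = -7 + 2*s**2)
w(z) = -13/(2*z) (w(z) = (-7 + 2*(-1/2)**2)/z = (-7 + 2*(1/4))/z = (-7 + 1/2)/z = -13/(2*z))
g = 43163/24 (g = -9 + (1808 - (-13)/(2*(-12))) = -9 + (1808 - (-13)*(-1)/(2*12)) = -9 + (1808 - 1*13/24) = -9 + (1808 - 13/24) = -9 + 43379/24 = 43163/24 ≈ 1798.5)
g - (-96)/(-3291) = 43163/24 - (-96)/(-3291) = 43163/24 - (-96)*(-1)/3291 = 43163/24 - 1*32/1097 = 43163/24 - 32/1097 = 47349043/26328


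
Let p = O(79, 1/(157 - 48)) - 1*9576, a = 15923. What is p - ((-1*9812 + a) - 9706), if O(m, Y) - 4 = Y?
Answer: -651492/109 ≈ -5977.0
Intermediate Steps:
O(m, Y) = 4 + Y
p = -1043347/109 (p = (4 + 1/(157 - 48)) - 1*9576 = (4 + 1/109) - 9576 = 437/109 - 9576 = -1043347/109 ≈ -9572.0)
p - ((-1*9812 + a) - 9706) = -1043347/109 - ((-1*9812 + 15923) - 9706) = -1043347/109 - ((-9812 + 15923) - 9706) = -1043347/109 - (6111 - 9706) = -1043347/109 - 1*(-3595) = -1043347/109 + 3595 = -651492/109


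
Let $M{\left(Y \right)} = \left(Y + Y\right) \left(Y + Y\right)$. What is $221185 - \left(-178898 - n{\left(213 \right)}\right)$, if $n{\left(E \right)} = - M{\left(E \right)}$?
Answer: $218607$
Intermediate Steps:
$M{\left(Y \right)} = 4 Y^{2}$ ($M{\left(Y \right)} = 2 Y 2 Y = 4 Y^{2}$)
$n{\left(E \right)} = - 4 E^{2}$
$221185 - \left(-178898 - n{\left(213 \right)}\right) = 221185 - \left(-178898 - - 4 \cdot 213^{2}\right) = 221185 - \left(-178898 - \left(-4\right) 45369\right) = 221185 - \left(-178898 - -181476\right) = 221185 - \left(-178898 + 181476\right) = 221185 - 2578 = 218607$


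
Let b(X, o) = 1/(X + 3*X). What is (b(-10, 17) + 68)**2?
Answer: 7392961/1600 ≈ 4620.6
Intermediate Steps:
b(X, o) = 1/(4*X)
(b(-10, 17) + 68)**2 = ((1/4)/(-10) + 68)**2 = ((1/4)*(-1/10) + 68)**2 = (-1/40 + 68)**2 = (2719/40)**2 = 7392961/1600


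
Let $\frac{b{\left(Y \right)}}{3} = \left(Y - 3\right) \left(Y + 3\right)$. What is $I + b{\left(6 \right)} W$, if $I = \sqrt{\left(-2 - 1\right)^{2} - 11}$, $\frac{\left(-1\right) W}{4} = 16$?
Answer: $-5184 + i \sqrt{2} \approx -5184.0 + 1.4142 i$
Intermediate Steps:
$b{\left(Y \right)} = 3 \left(-3 + Y\right) \left(3 + Y\right)$ ($b{\left(Y \right)} = 3 \left(Y - 3\right) \left(Y + 3\right) = 3 \left(Y - 3\right) \left(3 + Y\right) = 3 \left(-3 + Y\right) \left(3 + Y\right)$)
$W = -64$ ($W = \left(-4\right) 16 = -64$)
$I = i \sqrt{2}$ ($I = \sqrt{\left(-3\right)^{2} - 11} = \sqrt{9 - 11} = \sqrt{-2} = i \sqrt{2} \approx 1.4142 i$)
$I + b{\left(6 \right)} W = i \sqrt{2} + \left(-27 + 3 \cdot 6^{2}\right) \left(-64\right) = i \sqrt{2} + \left(-27 + 3 \cdot 36\right) \left(-64\right) = i \sqrt{2} + \left(-27 + 108\right) \left(-64\right) = i \sqrt{2} + 81 \left(-64\right) = i \sqrt{2} - 5184 = -5184 + i \sqrt{2}$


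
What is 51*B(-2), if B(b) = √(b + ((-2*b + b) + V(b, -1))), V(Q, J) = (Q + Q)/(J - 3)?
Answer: 51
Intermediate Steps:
V(Q, J) = 2*Q/(-3 + J) (V(Q, J) = (2*Q)/(-3 + J) = 2*Q/(-3 + J))
B(b) = √2*√(-b)/2 (B(b) = √(b + ((-2*b + b) + 2*b/(-3 - 1))) = √(b + (-b + 2*b/(-4))) = √(b + (-b + 2*b*(-¼))) = √(b + (-b - b/2)) = √(b - 3*b/2) = √(-b/2) = √2*√(-b)/2)
51*B(-2) = 51*(√2*√(-1*(-2))/2) = 51*(√2*√2/2) = 51*1 = 51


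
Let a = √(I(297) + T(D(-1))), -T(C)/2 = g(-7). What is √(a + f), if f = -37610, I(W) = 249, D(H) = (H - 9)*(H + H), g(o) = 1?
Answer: √(-37610 + √247) ≈ 193.89*I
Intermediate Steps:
D(H) = 2*H*(-9 + H) (D(H) = (-9 + H)*(2*H) = 2*H*(-9 + H))
T(C) = -2 (T(C) = -2*1 = -2)
a = √247 (a = √(249 - 2) = √247 ≈ 15.716)
√(a + f) = √(√247 - 37610) = √(-37610 + √247)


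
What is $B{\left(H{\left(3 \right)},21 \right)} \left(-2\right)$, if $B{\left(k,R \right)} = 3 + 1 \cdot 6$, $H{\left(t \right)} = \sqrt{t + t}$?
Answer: $-18$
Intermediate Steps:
$H{\left(t \right)} = \sqrt{2} \sqrt{t}$ ($H{\left(t \right)} = \sqrt{2 t} = \sqrt{2} \sqrt{t}$)
$B{\left(k,R \right)} = 9$ ($B{\left(k,R \right)} = 3 + 6 = 9$)
$B{\left(H{\left(3 \right)},21 \right)} \left(-2\right) = 9 \left(-2\right) = -18$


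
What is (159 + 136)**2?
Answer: 87025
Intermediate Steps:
(159 + 136)**2 = 295**2 = 87025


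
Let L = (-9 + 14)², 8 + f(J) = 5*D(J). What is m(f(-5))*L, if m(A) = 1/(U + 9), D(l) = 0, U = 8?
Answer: 25/17 ≈ 1.4706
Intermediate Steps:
f(J) = -8 (f(J) = -8 + 5*0 = -8 + 0 = -8)
m(A) = 1/17 (m(A) = 1/(8 + 9) = 1/17)
L = 25 (L = 5² = 25)
m(f(-5))*L = (1/17)*25 = 25/17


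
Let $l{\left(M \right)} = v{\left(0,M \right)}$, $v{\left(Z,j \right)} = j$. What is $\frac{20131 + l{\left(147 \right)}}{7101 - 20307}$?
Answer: $- \frac{10139}{6603} \approx -1.5355$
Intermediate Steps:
$l{\left(M \right)} = M$
$\frac{20131 + l{\left(147 \right)}}{7101 - 20307} = \frac{20131 + 147}{7101 - 20307} = \frac{20278}{-13206} = 20278 \left(- \frac{1}{13206}\right) = - \frac{10139}{6603}$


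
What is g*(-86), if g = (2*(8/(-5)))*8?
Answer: 11008/5 ≈ 2201.6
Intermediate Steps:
g = -128/5 (g = (2*(8*(-⅕)))*8 = (2*(-8/5))*8 = -16/5*8 = -128/5 ≈ -25.600)
g*(-86) = -128/5*(-86) = 11008/5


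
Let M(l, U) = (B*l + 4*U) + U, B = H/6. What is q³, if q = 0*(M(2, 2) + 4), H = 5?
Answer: 0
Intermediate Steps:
B = ⅚ (B = 5/6 = 5*(⅙) = ⅚ ≈ 0.83333)
M(l, U) = 5*U + 5*l/6 (M(l, U) = (5*l/6 + 4*U) + U = (4*U + 5*l/6) + U = 5*U + 5*l/6)
q = 0 (q = 0*((5*2 + (⅚)*2) + 4) = 0*((10 + 5/3) + 4) = 0*(35/3 + 4) = 0*(47/3) = 0)
q³ = 0³ = 0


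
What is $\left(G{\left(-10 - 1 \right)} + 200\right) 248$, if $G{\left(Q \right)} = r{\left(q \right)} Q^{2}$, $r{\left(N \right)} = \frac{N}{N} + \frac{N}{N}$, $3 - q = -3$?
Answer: $109616$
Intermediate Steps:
$q = 6$ ($q = 3 - -3 = 3 + 3 = 6$)
$r{\left(N \right)} = 2$ ($r{\left(N \right)} = 1 + 1 = 2$)
$G{\left(Q \right)} = 2 Q^{2}$
$\left(G{\left(-10 - 1 \right)} + 200\right) 248 = \left(2 \left(-10 - 1\right)^{2} + 200\right) 248 = \left(2 \left(-11\right)^{2} + 200\right) 248 = \left(2 \cdot 121 + 200\right) 248 = \left(242 + 200\right) 248 = 442 \cdot 248 = 109616$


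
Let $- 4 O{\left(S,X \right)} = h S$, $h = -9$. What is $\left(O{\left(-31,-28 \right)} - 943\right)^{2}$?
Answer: $\frac{16410601}{16} \approx 1.0257 \cdot 10^{6}$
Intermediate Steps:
$O{\left(S,X \right)} = \frac{9 S}{4}$ ($O{\left(S,X \right)} = - \frac{\left(-9\right) S}{4} = \frac{9 S}{4}$)
$\left(O{\left(-31,-28 \right)} - 943\right)^{2} = \left(\frac{9}{4} \left(-31\right) - 943\right)^{2} = \left(- \frac{279}{4} - 943\right)^{2} = \left(- \frac{4051}{4}\right)^{2} = \frac{16410601}{16}$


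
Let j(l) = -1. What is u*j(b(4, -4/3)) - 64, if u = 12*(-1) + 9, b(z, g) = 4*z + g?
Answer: -61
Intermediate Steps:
b(z, g) = g + 4*z
u = -3 (u = -12 + 9 = -3)
u*j(b(4, -4/3)) - 64 = -3*(-1) - 64 = 3 - 64 = -61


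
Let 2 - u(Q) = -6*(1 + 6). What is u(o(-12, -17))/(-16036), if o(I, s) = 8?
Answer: -11/4009 ≈ -0.0027438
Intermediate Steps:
u(Q) = 44 (u(Q) = 2 - (-6)*(1 + 6) = 2 - (-6)*7 = 2 - 1*(-42) = 2 + 42 = 44)
u(o(-12, -17))/(-16036) = 44/(-16036) = 44*(-1/16036) = -11/4009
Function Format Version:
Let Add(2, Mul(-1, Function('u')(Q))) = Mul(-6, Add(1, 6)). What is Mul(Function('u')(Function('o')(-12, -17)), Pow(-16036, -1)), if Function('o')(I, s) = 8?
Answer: Rational(-11, 4009) ≈ -0.0027438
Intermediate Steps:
Function('u')(Q) = 44 (Function('u')(Q) = Add(2, Mul(-1, Mul(-6, Add(1, 6)))) = Add(2, Mul(-1, Mul(-6, 7))) = Add(2, Mul(-1, -42)) = Add(2, 42) = 44)
Mul(Function('u')(Function('o')(-12, -17)), Pow(-16036, -1)) = Mul(44, Pow(-16036, -1)) = Mul(44, Rational(-1, 16036)) = Rational(-11, 4009)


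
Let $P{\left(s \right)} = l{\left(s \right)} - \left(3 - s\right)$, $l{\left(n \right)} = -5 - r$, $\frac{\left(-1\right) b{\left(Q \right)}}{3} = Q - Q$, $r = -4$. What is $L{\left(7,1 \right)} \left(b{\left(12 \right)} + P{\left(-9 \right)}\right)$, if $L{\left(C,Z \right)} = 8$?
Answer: $-104$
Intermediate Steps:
$b{\left(Q \right)} = 0$ ($b{\left(Q \right)} = - 3 \left(Q - Q\right) = \left(-3\right) 0 = 0$)
$l{\left(n \right)} = -1$ ($l{\left(n \right)} = -5 - -4 = -5 + 4 = -1$)
$P{\left(s \right)} = -4 + s$ ($P{\left(s \right)} = -1 - \left(3 - s\right) = -1 + \left(-3 + s\right) = -4 + s$)
$L{\left(7,1 \right)} \left(b{\left(12 \right)} + P{\left(-9 \right)}\right) = 8 \left(0 - 13\right) = 8 \left(-13\right) = -104$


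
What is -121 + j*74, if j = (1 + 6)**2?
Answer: 3505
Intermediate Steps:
j = 49 (j = 7**2 = 49)
-121 + j*74 = -121 + 49*74 = -121 + 3626 = 3505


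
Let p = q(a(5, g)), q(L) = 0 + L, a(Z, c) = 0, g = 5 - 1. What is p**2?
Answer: 0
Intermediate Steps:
g = 4
q(L) = L
p = 0
p**2 = 0**2 = 0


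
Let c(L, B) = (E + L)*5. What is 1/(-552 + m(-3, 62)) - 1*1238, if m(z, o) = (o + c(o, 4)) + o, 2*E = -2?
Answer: -152275/123 ≈ -1238.0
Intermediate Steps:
E = -1 (E = (1/2)*(-2) = -1)
c(L, B) = -5 + 5*L (c(L, B) = (-1 + L)*5 = -5 + 5*L)
m(z, o) = -5 + 7*o (m(z, o) = (o + (-5 + 5*o)) + o = (-5 + 6*o) + o = -5 + 7*o)
1/(-552 + m(-3, 62)) - 1*1238 = 1/(-552 + (-5 + 7*62)) - 1*1238 = 1/(-552 + (-5 + 434)) - 1238 = 1/(-552 + 429) - 1238 = 1/(-123) - 1238 = -1/123 - 1238 = -152275/123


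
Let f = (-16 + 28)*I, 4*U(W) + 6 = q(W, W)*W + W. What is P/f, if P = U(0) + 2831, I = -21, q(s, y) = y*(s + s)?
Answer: -5659/504 ≈ -11.228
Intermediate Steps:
q(s, y) = 2*s*y (q(s, y) = y*(2*s) = 2*s*y)
U(W) = -3/2 + W³/2 + W/4 (U(W) = -3/2 + ((2*W*W)*W + W)/4 = -3/2 + ((2*W²)*W + W)/4 = -3/2 + (2*W³ + W)/4 = -3/2 + (W + 2*W³)/4 = -3/2 + (W³/2 + W/4) = -3/2 + W³/2 + W/4)
P = 5659/2 (P = (-3/2 + (½)*0³ + (¼)*0) + 2831 = (-3/2 + (½)*0 + 0) + 2831 = (-3/2 + 0 + 0) + 2831 = -3/2 + 2831 = 5659/2 ≈ 2829.5)
f = -252 (f = (-16 + 28)*(-21) = 12*(-21) = -252)
P/f = (5659/2)/(-252) = (5659/2)*(-1/252) = -5659/504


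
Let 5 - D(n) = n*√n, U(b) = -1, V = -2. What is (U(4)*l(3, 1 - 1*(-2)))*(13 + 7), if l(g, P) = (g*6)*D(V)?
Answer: -1800 - 720*I*√2 ≈ -1800.0 - 1018.2*I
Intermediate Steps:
D(n) = 5 - n^(3/2) (D(n) = 5 - n*√n = 5 - n^(3/2))
l(g, P) = 6*g*(5 + 2*I*√2) (l(g, P) = (g*6)*(5 - (-2)^(3/2)) = (6*g)*(5 - (-2)*I*√2) = (6*g)*(5 + 2*I*√2) = 6*g*(5 + 2*I*√2))
(U(4)*l(3, 1 - 1*(-2)))*(13 + 7) = (-6*3*(5 + 2*I*√2))*(13 + 7) = -(90 + 36*I*√2)*20 = (-90 - 36*I*√2)*20 = -1800 - 720*I*√2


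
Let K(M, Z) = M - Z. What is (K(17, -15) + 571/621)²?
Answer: 417916249/385641 ≈ 1083.7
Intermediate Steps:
(K(17, -15) + 571/621)² = ((17 - 1*(-15)) + 571/621)² = ((17 + 15) + 571*(1/621))² = (32 + 571/621)² = (20443/621)² = 417916249/385641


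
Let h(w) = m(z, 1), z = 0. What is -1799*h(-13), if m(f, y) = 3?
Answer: -5397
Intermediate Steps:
h(w) = 3
-1799*h(-13) = -1799*3 = -5397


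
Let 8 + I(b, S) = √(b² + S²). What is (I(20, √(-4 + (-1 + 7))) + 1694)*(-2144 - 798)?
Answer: -4960212 - 2942*√402 ≈ -5.0192e+6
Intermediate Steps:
I(b, S) = -8 + √(S² + b²) (I(b, S) = -8 + √(b² + S²) = -8 + √(S² + b²))
(I(20, √(-4 + (-1 + 7))) + 1694)*(-2144 - 798) = ((-8 + √((√(-4 + (-1 + 7)))² + 20²)) + 1694)*(-2144 - 798) = ((-8 + √((√(-4 + 6))² + 400)) + 1694)*(-2942) = ((-8 + √((√2)² + 400)) + 1694)*(-2942) = ((-8 + √(2 + 400)) + 1694)*(-2942) = ((-8 + √402) + 1694)*(-2942) = (1686 + √402)*(-2942) = -4960212 - 2942*√402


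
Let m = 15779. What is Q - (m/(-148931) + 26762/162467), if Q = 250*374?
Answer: 2262359432524871/24196372777 ≈ 93500.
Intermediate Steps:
Q = 93500
Q - (m/(-148931) + 26762/162467) = 93500 - (15779/(-148931) + 26762/162467) = 93500 - (15779*(-1/148931) + 26762*(1/162467)) = 93500 - (-15779/148931 + 26762/162467) = 93500 - 1*1422124629/24196372777 = 93500 - 1422124629/24196372777 = 2262359432524871/24196372777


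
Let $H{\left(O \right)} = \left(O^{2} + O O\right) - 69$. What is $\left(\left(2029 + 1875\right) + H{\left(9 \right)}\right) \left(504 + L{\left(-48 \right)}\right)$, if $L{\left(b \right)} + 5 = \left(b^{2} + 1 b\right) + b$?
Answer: $10819879$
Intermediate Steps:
$L{\left(b \right)} = -5 + b^{2} + 2 b$ ($L{\left(b \right)} = -5 + \left(\left(b^{2} + 1 b\right) + b\right) = -5 + \left(\left(b^{2} + b\right) + b\right) = -5 + \left(\left(b + b^{2}\right) + b\right) = -5 + \left(b^{2} + 2 b\right) = -5 + b^{2} + 2 b$)
$H{\left(O \right)} = -69 + 2 O^{2}$ ($H{\left(O \right)} = \left(O^{2} + O^{2}\right) - 69 = 2 O^{2} - 69 = -69 + 2 O^{2}$)
$\left(\left(2029 + 1875\right) + H{\left(9 \right)}\right) \left(504 + L{\left(-48 \right)}\right) = \left(\left(2029 + 1875\right) - \left(69 - 2 \cdot 9^{2}\right)\right) \left(504 + \left(-5 + \left(-48\right)^{2} + 2 \left(-48\right)\right)\right) = \left(3904 + \left(-69 + 2 \cdot 81\right)\right) \left(504 - -2203\right) = \left(3904 + \left(-69 + 162\right)\right) \left(504 + 2203\right) = \left(3904 + 93\right) 2707 = 3997 \cdot 2707 = 10819879$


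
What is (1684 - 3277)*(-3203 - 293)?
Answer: 5569128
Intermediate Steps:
(1684 - 3277)*(-3203 - 293) = -1593*(-3496) = 5569128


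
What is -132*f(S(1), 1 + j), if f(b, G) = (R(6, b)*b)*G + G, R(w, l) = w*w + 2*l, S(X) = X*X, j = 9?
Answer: -51480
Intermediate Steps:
S(X) = X**2
R(w, l) = w**2 + 2*l
f(b, G) = G + G*b*(36 + 2*b) (f(b, G) = ((6**2 + 2*b)*b)*G + G = ((36 + 2*b)*b)*G + G = (b*(36 + 2*b))*G + G = G*b*(36 + 2*b) + G = G + G*b*(36 + 2*b))
-132*f(S(1), 1 + j) = -132*(1 + 9)*(1 + 2*1**2*(18 + 1**2)) = -1320*(1 + 2*1*(18 + 1)) = -1320*(1 + 2*1*19) = -1320*(1 + 38) = -1320*39 = -132*390 = -51480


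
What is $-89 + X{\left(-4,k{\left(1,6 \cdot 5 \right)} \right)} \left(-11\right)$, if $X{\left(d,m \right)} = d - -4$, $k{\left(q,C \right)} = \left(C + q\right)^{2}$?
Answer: $-89$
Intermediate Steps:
$X{\left(d,m \right)} = 4 + d$ ($X{\left(d,m \right)} = d + 4 = 4 + d$)
$-89 + X{\left(-4,k{\left(1,6 \cdot 5 \right)} \right)} \left(-11\right) = -89 + \left(4 - 4\right) \left(-11\right) = -89 + 0 \left(-11\right) = -89 + 0 = -89$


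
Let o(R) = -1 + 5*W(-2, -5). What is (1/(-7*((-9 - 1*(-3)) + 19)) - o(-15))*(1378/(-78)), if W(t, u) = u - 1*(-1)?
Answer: -101230/273 ≈ -370.81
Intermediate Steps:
W(t, u) = 1 + u (W(t, u) = u + 1 = 1 + u)
o(R) = -21 (o(R) = -1 + 5*(1 - 5) = -1 + 5*(-4) = -1 - 20 = -21)
(1/(-7*((-9 - 1*(-3)) + 19)) - o(-15))*(1378/(-78)) = (1/(-7*((-9 - 1*(-3)) + 19)) - 1*(-21))*(1378/(-78)) = (1/(-7*((-9 + 3) + 19)) + 21)*(1378*(-1/78)) = (1/(-7*(-6 + 19)) + 21)*(-53/3) = (1/(-7*13) + 21)*(-53/3) = (1/(-91) + 21)*(-53/3) = (-1/91 + 21)*(-53/3) = (1910/91)*(-53/3) = -101230/273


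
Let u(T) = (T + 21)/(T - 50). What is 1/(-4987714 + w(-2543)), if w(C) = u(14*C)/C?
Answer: -90663036/452201293975285 ≈ -2.0049e-7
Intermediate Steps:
u(T) = (21 + T)/(-50 + T)
w(C) = (21 + 14*C)/(C*(-50 + 14*C)) (w(C) = ((21 + 14*C)/(-50 + 14*C))/C = (21 + 14*C)/(C*(-50 + 14*C)))
1/(-4987714 + w(-2543)) = 1/(-4987714 + (7/2)*(3 + 2*(-2543))/(-2543*(-25 + 7*(-2543)))) = 1/(-4987714 + (7/2)*(-1/2543)*(3 - 5086)/(-25 - 17801)) = 1/(-4987714 + (7/2)*(-1/2543)*(-5083)/(-17826)) = 1/(-4987714 + (7/2)*(-1/2543)*(-1/17826)*(-5083)) = 1/(-4987714 - 35581/90663036) = 1/(-452201293975285/90663036) = -90663036/452201293975285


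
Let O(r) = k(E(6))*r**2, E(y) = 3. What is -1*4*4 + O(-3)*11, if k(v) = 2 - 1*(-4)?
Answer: 578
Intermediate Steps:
k(v) = 6 (k(v) = 2 + 4 = 6)
O(r) = 6*r**2
-1*4*4 + O(-3)*11 = -1*4*4 + (6*(-3)**2)*11 = -4*4 + (6*9)*11 = -16 + 54*11 = -16 + 594 = 578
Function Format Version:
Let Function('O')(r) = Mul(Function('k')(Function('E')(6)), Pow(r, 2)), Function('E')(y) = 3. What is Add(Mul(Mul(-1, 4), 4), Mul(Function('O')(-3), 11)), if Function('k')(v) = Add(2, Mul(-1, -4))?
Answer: 578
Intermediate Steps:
Function('k')(v) = 6 (Function('k')(v) = Add(2, 4) = 6)
Function('O')(r) = Mul(6, Pow(r, 2))
Add(Mul(Mul(-1, 4), 4), Mul(Function('O')(-3), 11)) = Add(Mul(Mul(-1, 4), 4), Mul(Mul(6, Pow(-3, 2)), 11)) = Add(Mul(-4, 4), Mul(Mul(6, 9), 11)) = Add(-16, Mul(54, 11)) = Add(-16, 594) = 578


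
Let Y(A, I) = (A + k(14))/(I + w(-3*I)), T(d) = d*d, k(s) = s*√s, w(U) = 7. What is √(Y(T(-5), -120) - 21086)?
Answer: √(-269249959 - 1582*√14)/113 ≈ 145.21*I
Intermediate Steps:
k(s) = s^(3/2)
T(d) = d²
Y(A, I) = (A + 14*√14)/(7 + I) (Y(A, I) = (A + 14^(3/2))/(I + 7) = (A + 14*√14)/(7 + I))
√(Y(T(-5), -120) - 21086) = √(((-5)² + 14*√14)/(7 - 120) - 21086) = √((25 + 14*√14)/(-113) - 21086) = √(-(25 + 14*√14)/113 - 21086) = √((-25/113 - 14*√14/113) - 21086) = √(-2382743/113 - 14*√14/113)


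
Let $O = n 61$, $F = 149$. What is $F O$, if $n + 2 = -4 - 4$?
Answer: $-90890$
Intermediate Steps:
$n = -10$ ($n = -2 - 8 = -10$)
$O = -610$ ($O = \left(-10\right) 61 = -610$)
$F O = 149 \left(-610\right) = -90890$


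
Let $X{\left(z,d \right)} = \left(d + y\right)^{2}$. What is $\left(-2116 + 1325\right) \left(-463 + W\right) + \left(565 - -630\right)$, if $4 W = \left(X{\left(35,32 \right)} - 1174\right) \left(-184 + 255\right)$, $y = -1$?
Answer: $\frac{13432005}{4} \approx 3.358 \cdot 10^{6}$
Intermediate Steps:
$X{\left(z,d \right)} = \left(-1 + d\right)^{2}$ ($X{\left(z,d \right)} = \left(d - 1\right)^{2} = \left(-1 + d\right)^{2}$)
$W = - \frac{15123}{4}$ ($W = \frac{\left(\left(-1 + 32\right)^{2} - 1174\right) \left(-184 + 255\right)}{4} = \frac{\left(31^{2} - 1174\right) 71}{4} = \frac{\left(961 - 1174\right) 71}{4} = \frac{\left(-213\right) 71}{4} = \frac{1}{4} \left(-15123\right) = - \frac{15123}{4} \approx -3780.8$)
$\left(-2116 + 1325\right) \left(-463 + W\right) + \left(565 - -630\right) = \left(-2116 + 1325\right) \left(-463 - \frac{15123}{4}\right) + \left(565 - -630\right) = \left(-791\right) \left(- \frac{16975}{4}\right) + \left(565 + 630\right) = \frac{13427225}{4} + 1195 = \frac{13432005}{4}$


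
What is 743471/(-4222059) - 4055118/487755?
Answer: -1942619905063/228814487505 ≈ -8.4899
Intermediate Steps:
743471/(-4222059) - 4055118/487755 = 743471*(-1/4222059) - 4055118*1/487755 = -743471/4222059 - 1351706/162585 = -1942619905063/228814487505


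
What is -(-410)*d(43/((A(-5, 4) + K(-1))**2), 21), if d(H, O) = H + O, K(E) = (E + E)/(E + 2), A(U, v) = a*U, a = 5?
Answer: 6294320/729 ≈ 8634.2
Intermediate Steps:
A(U, v) = 5*U
K(E) = 2*E/(2 + E) (K(E) = (2*E)/(2 + E) = 2*E/(2 + E))
-(-410)*d(43/((A(-5, 4) + K(-1))**2), 21) = -(-410)*(43/((5*(-5) + 2*(-1)/(2 - 1))**2) + 21) = -(-410)*(43/((-25 + 2*(-1)/1)**2) + 21) = -(-410)*(43/((-25 + 2*(-1)*1)**2) + 21) = -(-410)*(43/((-25 - 2)**2) + 21) = -(-410)*(43/((-27)**2) + 21) = -(-410)*(43/729 + 21) = -(-410)*15352/729 = -410*(-15352/729) = 6294320/729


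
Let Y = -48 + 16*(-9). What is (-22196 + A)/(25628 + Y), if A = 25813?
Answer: 3617/25436 ≈ 0.14220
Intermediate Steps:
Y = -192 (Y = -48 - 144 = -192)
(-22196 + A)/(25628 + Y) = (-22196 + 25813)/(25628 - 192) = 3617/25436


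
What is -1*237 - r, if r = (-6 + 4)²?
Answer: -241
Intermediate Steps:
r = 4 (r = (-2)² = 4)
-1*237 - r = -1*237 - 1*4 = -237 - 4 = -241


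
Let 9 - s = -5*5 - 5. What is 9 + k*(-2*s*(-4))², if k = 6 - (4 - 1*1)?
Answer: 292041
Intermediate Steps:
s = 39 (s = 9 - (-5*5 - 5) = 9 - (-25 - 5) = 9 - 1*(-30) = 9 + 30 = 39)
k = 3 (k = 6 - (4 - 1) = 6 - 1*3 = 6 - 3 = 3)
9 + k*(-2*s*(-4))² = 9 + 3*(-2*39*(-4))² = 9 + 3*(-78*(-4))² = 9 + 3*312² = 9 + 3*97344 = 9 + 292032 = 292041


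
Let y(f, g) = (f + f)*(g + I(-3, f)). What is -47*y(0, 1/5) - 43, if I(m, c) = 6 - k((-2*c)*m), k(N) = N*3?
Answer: -43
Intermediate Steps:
k(N) = 3*N
I(m, c) = 6 + 6*c*m (I(m, c) = 6 - 3*(-2*c)*m = 6 - 3*(-2*c*m) = 6 - (-6)*c*m = 6 + 6*c*m)
y(f, g) = 2*f*(6 + g - 18*f) (y(f, g) = (f + f)*(g + (6 + 6*f*(-3))) = (2*f)*(g + (6 - 18*f)) = (2*f)*(6 + g - 18*f) = 2*f*(6 + g - 18*f))
-47*y(0, 1/5) - 43 = -94*0*(6 + 1/5 - 18*0) - 43 = -94*0*(6 + 1/5 + 0) - 43 = -94*0*31/5 - 43 = -47*0 - 43 = 0 - 43 = -43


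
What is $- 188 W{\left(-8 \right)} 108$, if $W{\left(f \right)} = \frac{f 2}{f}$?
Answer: $-40608$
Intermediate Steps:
$W{\left(f \right)} = 2$ ($W{\left(f \right)} = \frac{2 f}{f} = 2$)
$- 188 W{\left(-8 \right)} 108 = \left(-188\right) 2 \cdot 108 = \left(-376\right) 108 = -40608$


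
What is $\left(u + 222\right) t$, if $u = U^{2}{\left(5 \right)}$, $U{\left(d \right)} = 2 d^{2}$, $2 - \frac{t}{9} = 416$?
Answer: $-10142172$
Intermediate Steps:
$t = -3726$ ($t = 18 - 3744 = -3726$)
$u = 2500$ ($u = \left(2 \cdot 5^{2}\right)^{2} = \left(2 \cdot 25\right)^{2} = 50^{2} = 2500$)
$\left(u + 222\right) t = \left(2500 + 222\right) \left(-3726\right) = 2722 \left(-3726\right) = -10142172$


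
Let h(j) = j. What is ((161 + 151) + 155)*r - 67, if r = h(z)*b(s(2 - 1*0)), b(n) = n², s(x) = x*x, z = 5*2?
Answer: 74653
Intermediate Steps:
z = 10
s(x) = x²
r = 160 (r = 10*((2 - 1*0)²)² = 10*((2 + 0)²)² = 10*(2²)² = 10*4² = 10*16 = 160)
((161 + 151) + 155)*r - 67 = ((161 + 151) + 155)*160 - 67 = (312 + 155)*160 - 67 = 467*160 - 67 = 74720 - 67 = 74653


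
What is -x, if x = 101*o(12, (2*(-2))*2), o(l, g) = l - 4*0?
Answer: -1212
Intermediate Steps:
o(l, g) = l (o(l, g) = l - 1*0 = l + 0 = l)
x = 1212 (x = 101*12 = 1212)
-x = -1*1212 = -1212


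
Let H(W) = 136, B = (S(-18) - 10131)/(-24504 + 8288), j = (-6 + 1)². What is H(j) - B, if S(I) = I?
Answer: 2195227/16216 ≈ 135.37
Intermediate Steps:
j = 25 (j = (-5)² = 25)
B = 10149/16216 (B = (-18 - 10131)/(-24504 + 8288) = -10149/(-16216) = -10149*(-1/16216) = 10149/16216 ≈ 0.62586)
H(j) - B = 136 - 1*10149/16216 = 136 - 10149/16216 = 2195227/16216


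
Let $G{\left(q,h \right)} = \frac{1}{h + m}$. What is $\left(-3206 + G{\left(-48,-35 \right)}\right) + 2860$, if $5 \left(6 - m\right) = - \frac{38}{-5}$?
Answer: $- \frac{264023}{763} \approx -346.03$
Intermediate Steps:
$m = \frac{112}{25}$ ($m = 6 - \frac{\left(-38\right) \frac{1}{-5}}{5} = 6 - \frac{\left(-38\right) \left(- \frac{1}{5}\right)}{5} = 6 - \frac{38}{25} = \frac{112}{25} \approx 4.48$)
$G{\left(q,h \right)} = \frac{1}{\frac{112}{25} + h}$ ($G{\left(q,h \right)} = \frac{1}{h + \frac{112}{25}} = \frac{1}{\frac{112}{25} + h}$)
$\left(-3206 + G{\left(-48,-35 \right)}\right) + 2860 = \left(-3206 + \frac{25}{112 + 25 \left(-35\right)}\right) + 2860 = \left(-3206 + \frac{25}{112 - 875}\right) + 2860 = \left(-3206 + \frac{25}{-763}\right) + 2860 = \left(-3206 + 25 \left(- \frac{1}{763}\right)\right) + 2860 = \left(-3206 - \frac{25}{763}\right) + 2860 = - \frac{2446203}{763} + 2860 = - \frac{264023}{763}$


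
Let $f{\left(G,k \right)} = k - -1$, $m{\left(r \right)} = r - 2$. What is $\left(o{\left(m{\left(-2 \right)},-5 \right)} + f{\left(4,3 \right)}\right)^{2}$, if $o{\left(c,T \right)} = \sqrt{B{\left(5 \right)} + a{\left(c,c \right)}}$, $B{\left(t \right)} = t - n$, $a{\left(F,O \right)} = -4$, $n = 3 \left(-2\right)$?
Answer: $\left(4 + \sqrt{7}\right)^{2} \approx 44.166$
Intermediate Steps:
$m{\left(r \right)} = -2 + r$
$n = -6$
$f{\left(G,k \right)} = 1 + k$ ($f{\left(G,k \right)} = k + 1 = 1 + k$)
$B{\left(t \right)} = 6 + t$ ($B{\left(t \right)} = t - -6 = t + 6 = 6 + t$)
$o{\left(c,T \right)} = \sqrt{7}$ ($o{\left(c,T \right)} = \sqrt{\left(6 + 5\right) - 4} = \sqrt{11 - 4} = \sqrt{7}$)
$\left(o{\left(m{\left(-2 \right)},-5 \right)} + f{\left(4,3 \right)}\right)^{2} = \left(\sqrt{7} + \left(1 + 3\right)\right)^{2} = \left(\sqrt{7} + 4\right)^{2} = \left(4 + \sqrt{7}\right)^{2}$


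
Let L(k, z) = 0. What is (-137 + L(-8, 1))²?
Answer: 18769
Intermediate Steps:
(-137 + L(-8, 1))² = (-137 + 0)² = (-137)² = 18769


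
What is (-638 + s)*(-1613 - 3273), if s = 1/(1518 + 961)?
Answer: 7727702486/2479 ≈ 3.1173e+6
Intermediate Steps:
s = 1/2479 ≈ 0.00040339
(-638 + s)*(-1613 - 3273) = (-638 + 1/2479)*(-1613 - 3273) = -1581601/2479*(-4886) = 7727702486/2479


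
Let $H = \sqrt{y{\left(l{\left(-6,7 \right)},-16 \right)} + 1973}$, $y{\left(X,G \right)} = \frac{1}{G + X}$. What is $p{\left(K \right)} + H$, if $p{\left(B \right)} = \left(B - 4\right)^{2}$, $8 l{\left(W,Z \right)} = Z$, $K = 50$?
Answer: $2116 + \frac{15 \sqrt{1061}}{11} \approx 2160.4$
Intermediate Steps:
$l{\left(W,Z \right)} = \frac{Z}{8}$
$p{\left(B \right)} = \left(-4 + B\right)^{2}$
$H = \frac{15 \sqrt{1061}}{11}$ ($H = \sqrt{\frac{1}{-16 + \frac{1}{8} \cdot 7} + 1973} = \sqrt{\frac{1}{-16 + \frac{7}{8}} + 1973} = \sqrt{\frac{1}{- \frac{121}{8}} + 1973} = \sqrt{- \frac{8}{121} + 1973} = \sqrt{\frac{238725}{121}} = \frac{15 \sqrt{1061}}{11} \approx 44.418$)
$p{\left(K \right)} + H = \left(-4 + 50\right)^{2} + \frac{15 \sqrt{1061}}{11} = 46^{2} + \frac{15 \sqrt{1061}}{11} = 2116 + \frac{15 \sqrt{1061}}{11}$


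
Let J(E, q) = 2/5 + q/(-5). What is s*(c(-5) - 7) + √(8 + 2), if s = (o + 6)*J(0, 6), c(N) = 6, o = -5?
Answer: ⅘ + √10 ≈ 3.9623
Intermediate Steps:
J(E, q) = ⅖ - q/5 (J(E, q) = 2*(⅕) + q*(-⅕) = ⅖ - q/5)
s = -⅘ (s = (-5 + 6)*(⅖ - ⅕*6) = 1*(⅖ - 6/5) = 1*(-⅘) = -⅘ ≈ -0.80000)
s*(c(-5) - 7) + √(8 + 2) = -4*(6 - 7)/5 + √(8 + 2) = -⅘*(-1) + √10 = ⅘ + √10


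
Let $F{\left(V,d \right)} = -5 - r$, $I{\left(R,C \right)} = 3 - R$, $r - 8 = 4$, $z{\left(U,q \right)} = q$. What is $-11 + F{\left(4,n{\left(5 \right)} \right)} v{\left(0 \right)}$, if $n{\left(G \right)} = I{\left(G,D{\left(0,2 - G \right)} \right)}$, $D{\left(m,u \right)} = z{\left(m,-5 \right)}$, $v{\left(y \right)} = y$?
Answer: $-11$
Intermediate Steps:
$r = 12$ ($r = 8 + 4 = 12$)
$D{\left(m,u \right)} = -5$
$n{\left(G \right)} = 3 - G$
$F{\left(V,d \right)} = -17$ ($F{\left(V,d \right)} = -5 - 12 = -17$)
$-11 + F{\left(4,n{\left(5 \right)} \right)} v{\left(0 \right)} = -11 - 0 = -11 + 0 = -11$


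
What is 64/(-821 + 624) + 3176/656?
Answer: 72961/16154 ≈ 4.5166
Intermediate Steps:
64/(-821 + 624) + 3176/656 = 64/(-197) + 3176*(1/656) = 64*(-1/197) + 397/82 = -64/197 + 397/82 = 72961/16154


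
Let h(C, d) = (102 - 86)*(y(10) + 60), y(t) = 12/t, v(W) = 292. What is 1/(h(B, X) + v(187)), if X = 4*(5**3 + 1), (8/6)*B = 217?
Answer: 5/6356 ≈ 0.00078666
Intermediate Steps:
B = 651/4 (B = (3/4)*217 = 651/4 ≈ 162.75)
X = 504 (X = 4*(125 + 1) = 4*126 = 504)
h(C, d) = 4896/5 (h(C, d) = (102 - 86)*(12/10 + 60) = 16*(12*(1/10) + 60) = 16*(6/5 + 60) = 16*(306/5) = 4896/5)
1/(h(B, X) + v(187)) = 1/(4896/5 + 292) = 1/(6356/5) = 5/6356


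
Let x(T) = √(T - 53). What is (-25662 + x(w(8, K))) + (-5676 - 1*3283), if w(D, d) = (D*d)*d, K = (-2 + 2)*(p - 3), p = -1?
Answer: -34621 + I*√53 ≈ -34621.0 + 7.2801*I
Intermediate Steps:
K = 0 (K = (-2 + 2)*(-1 - 3) = 0*(-4) = 0)
w(D, d) = D*d²
x(T) = √(-53 + T)
(-25662 + x(w(8, K))) + (-5676 - 1*3283) = (-25662 + √(-53 + 8*0²)) + (-5676 - 1*3283) = (-25662 + √(-53 + 8*0)) + (-5676 - 3283) = (-25662 + √(-53 + 0)) - 8959 = (-25662 + √(-53)) - 8959 = (-25662 + I*√53) - 8959 = -34621 + I*√53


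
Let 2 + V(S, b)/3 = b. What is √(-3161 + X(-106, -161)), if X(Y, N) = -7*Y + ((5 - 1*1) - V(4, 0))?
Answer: I*√2409 ≈ 49.082*I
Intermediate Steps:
V(S, b) = -6 + 3*b
X(Y, N) = 10 - 7*Y (X(Y, N) = -7*Y + ((5 - 1*1) - (-6 + 3*0)) = -7*Y + ((5 - 1) - (-6 + 0)) = -7*Y + (4 - 1*(-6)) = -7*Y + (4 + 6) = -7*Y + 10 = 10 - 7*Y)
√(-3161 + X(-106, -161)) = √(-3161 + (10 - 7*(-106))) = √(-3161 + (10 + 742)) = √(-3161 + 752) = √(-2409) = I*√2409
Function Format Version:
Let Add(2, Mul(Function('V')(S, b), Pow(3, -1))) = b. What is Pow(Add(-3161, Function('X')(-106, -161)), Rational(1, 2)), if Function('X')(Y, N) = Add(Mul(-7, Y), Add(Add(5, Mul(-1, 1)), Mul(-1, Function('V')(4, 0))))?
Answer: Mul(I, Pow(2409, Rational(1, 2))) ≈ Mul(49.082, I)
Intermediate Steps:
Function('V')(S, b) = Add(-6, Mul(3, b))
Function('X')(Y, N) = Add(10, Mul(-7, Y)) (Function('X')(Y, N) = Add(Mul(-7, Y), Add(Add(5, Mul(-1, 1)), Mul(-1, Add(-6, Mul(3, 0))))) = Add(Mul(-7, Y), Add(Add(5, -1), Mul(-1, Add(-6, 0)))) = Add(Mul(-7, Y), Add(4, Mul(-1, -6))) = Add(Mul(-7, Y), Add(4, 6)) = Add(Mul(-7, Y), 10) = Add(10, Mul(-7, Y)))
Pow(Add(-3161, Function('X')(-106, -161)), Rational(1, 2)) = Pow(Add(-3161, Add(10, Mul(-7, -106))), Rational(1, 2)) = Pow(Add(-3161, Add(10, 742)), Rational(1, 2)) = Pow(Add(-3161, 752), Rational(1, 2)) = Pow(-2409, Rational(1, 2)) = Mul(I, Pow(2409, Rational(1, 2)))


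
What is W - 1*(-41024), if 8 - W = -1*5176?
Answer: 46208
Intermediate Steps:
W = 5184 (W = 8 - (-1)*5176 = 8 - 1*(-5176) = 8 + 5176 = 5184)
W - 1*(-41024) = 5184 - 1*(-41024) = 5184 + 41024 = 46208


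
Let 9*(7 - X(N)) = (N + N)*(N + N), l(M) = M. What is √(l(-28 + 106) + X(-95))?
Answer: I*√35335/3 ≈ 62.659*I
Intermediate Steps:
X(N) = 7 - 4*N²/9 (X(N) = 7 - (N + N)*(N + N)/9 = 7 - 2*N*2*N/9 = 7 - 4*N²/9)
√(l(-28 + 106) + X(-95)) = √((-28 + 106) + (7 - 4/9*(-95)²)) = √(78 + (7 - 4/9*9025)) = √(78 + (7 - 36100/9)) = √(78 - 36037/9) = √(-35335/9) = I*√35335/3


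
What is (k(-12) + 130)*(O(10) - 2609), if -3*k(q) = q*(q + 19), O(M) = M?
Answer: -410642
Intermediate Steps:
k(q) = -q*(19 + q)/3 (k(q) = -q*(q + 19)/3 = -q*(19 + q)/3)
(k(-12) + 130)*(O(10) - 2609) = (-⅓*(-12)*(19 - 12) + 130)*(10 - 2609) = (-⅓*(-12)*7 + 130)*(-2599) = (28 + 130)*(-2599) = 158*(-2599) = -410642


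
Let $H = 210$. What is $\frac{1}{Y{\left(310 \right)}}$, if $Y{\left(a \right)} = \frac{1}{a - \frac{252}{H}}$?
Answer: $\frac{1544}{5} \approx 308.8$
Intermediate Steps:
$Y{\left(a \right)} = \frac{1}{- \frac{6}{5} + a}$ ($Y{\left(a \right)} = \frac{1}{a - \frac{252}{210}} = \frac{1}{a - \frac{6}{5}} = \frac{1}{- \frac{6}{5} + a}$)
$\frac{1}{Y{\left(310 \right)}} = \frac{1}{5 \frac{1}{-6 + 5 \cdot 310}} = \frac{1}{5 \frac{1}{-6 + 1550}} = \frac{1}{5 \cdot \frac{1}{1544}} = \frac{1}{\frac{5}{1544}} = \frac{1544}{5}$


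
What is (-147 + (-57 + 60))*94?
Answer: -13536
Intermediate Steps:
(-147 + (-57 + 60))*94 = (-147 + 3)*94 = -144*94 = -13536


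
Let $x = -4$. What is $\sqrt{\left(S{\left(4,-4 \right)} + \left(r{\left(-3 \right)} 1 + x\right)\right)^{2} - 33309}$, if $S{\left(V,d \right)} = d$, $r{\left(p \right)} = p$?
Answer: $2 i \sqrt{8297} \approx 182.18 i$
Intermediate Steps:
$\sqrt{\left(S{\left(4,-4 \right)} + \left(r{\left(-3 \right)} 1 + x\right)\right)^{2} - 33309} = \sqrt{\left(-4 - 7\right)^{2} - 33309} = \sqrt{\left(-11\right)^{2} - 33309} = \sqrt{121 - 33309} = \sqrt{-33188} = 2 i \sqrt{8297}$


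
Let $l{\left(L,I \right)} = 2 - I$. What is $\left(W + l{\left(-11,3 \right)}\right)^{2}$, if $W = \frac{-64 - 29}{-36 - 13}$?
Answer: $\frac{1936}{2401} \approx 0.80633$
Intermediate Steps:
$W = \frac{93}{49}$ ($W = - \frac{93}{-49} = \left(-93\right) \left(- \frac{1}{49}\right) = \frac{93}{49} \approx 1.898$)
$\left(W + l{\left(-11,3 \right)}\right)^{2} = \left(\frac{93}{49} + \left(2 - 3\right)\right)^{2} = \left(\frac{93}{49} - 1\right)^{2} = \left(\frac{44}{49}\right)^{2} = \frac{1936}{2401}$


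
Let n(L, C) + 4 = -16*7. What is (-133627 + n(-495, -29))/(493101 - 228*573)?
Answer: -44581/120819 ≈ -0.36899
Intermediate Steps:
n(L, C) = -116 (n(L, C) = -4 - 16*7 = -4 - 112 = -116)
(-133627 + n(-495, -29))/(493101 - 228*573) = (-133627 - 116)/(493101 - 228*573) = -133743/(493101 - 130644) = -133743/362457 = -133743*1/362457 = -44581/120819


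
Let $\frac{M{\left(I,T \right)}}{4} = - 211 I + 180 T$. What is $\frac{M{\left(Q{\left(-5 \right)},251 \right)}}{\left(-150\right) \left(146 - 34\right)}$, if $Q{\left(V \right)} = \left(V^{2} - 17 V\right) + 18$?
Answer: $- \frac{649}{150} \approx -4.3267$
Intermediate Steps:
$Q{\left(V \right)} = 18 + V^{2} - 17 V$
$M{\left(I,T \right)} = - 844 I + 720 T$ ($M{\left(I,T \right)} = 4 \left(- 211 I + 180 T\right) = - 844 I + 720 T$)
$\frac{M{\left(Q{\left(-5 \right)},251 \right)}}{\left(-150\right) \left(146 - 34\right)} = \frac{- 844 \left(18 + \left(-5\right)^{2} - -85\right) + 720 \cdot 251}{\left(-150\right) \left(146 - 34\right)} = \frac{- 844 \left(18 + 25 + 85\right) + 180720}{\left(-150\right) 112} = \frac{\left(-844\right) 128 + 180720}{-16800} = \left(-108032 + 180720\right) \left(- \frac{1}{16800}\right) = 72688 \left(- \frac{1}{16800}\right) = - \frac{649}{150}$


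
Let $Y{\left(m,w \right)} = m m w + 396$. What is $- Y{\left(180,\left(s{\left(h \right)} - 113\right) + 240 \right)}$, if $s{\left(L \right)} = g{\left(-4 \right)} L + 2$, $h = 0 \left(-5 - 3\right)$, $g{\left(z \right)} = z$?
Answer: $-4179996$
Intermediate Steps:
$h = 0$ ($h = 0 \left(-8\right) = 0$)
$s{\left(L \right)} = 2 - 4 L$ ($s{\left(L \right)} = - 4 L + 2 = 2 - 4 L$)
$Y{\left(m,w \right)} = 396 + w m^{2}$ ($Y{\left(m,w \right)} = m^{2} w + 396 = w m^{2} + 396 = 396 + w m^{2}$)
$- Y{\left(180,\left(s{\left(h \right)} - 113\right) + 240 \right)} = - (396 + \left(\left(\left(2 - 0\right) - 113\right) + 240\right) 180^{2}) = - (396 + \left(\left(\left(2 + 0\right) - 113\right) + 240\right) 32400) = - (396 + \left(\left(2 - 113\right) + 240\right) 32400) = - (396 + \left(-111 + 240\right) 32400) = - (396 + 129 \cdot 32400) = - (396 + 4179600) = \left(-1\right) 4179996 = -4179996$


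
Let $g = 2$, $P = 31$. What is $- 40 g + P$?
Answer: $-49$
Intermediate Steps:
$- 40 g + P = \left(-40\right) 2 + 31 = -80 + 31 = -49$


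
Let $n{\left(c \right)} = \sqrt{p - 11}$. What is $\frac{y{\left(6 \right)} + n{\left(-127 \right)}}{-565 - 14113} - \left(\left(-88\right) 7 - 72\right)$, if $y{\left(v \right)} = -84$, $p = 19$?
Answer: $\frac{5049274}{7339} - \frac{\sqrt{2}}{7339} \approx 688.01$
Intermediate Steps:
$n{\left(c \right)} = 2 \sqrt{2}$ ($n{\left(c \right)} = \sqrt{19 - 11} = \sqrt{8} = 2 \sqrt{2}$)
$\frac{y{\left(6 \right)} + n{\left(-127 \right)}}{-565 - 14113} - \left(\left(-88\right) 7 - 72\right) = \frac{-84 + 2 \sqrt{2}}{-565 - 14113} - \left(\left(-88\right) 7 - 72\right) = \frac{-84 + 2 \sqrt{2}}{-14678} - \left(-616 - 72\right) = \left(-84 + 2 \sqrt{2}\right) \left(- \frac{1}{14678}\right) - -688 = \left(\frac{42}{7339} - \frac{\sqrt{2}}{7339}\right) + 688 = \frac{5049274}{7339} - \frac{\sqrt{2}}{7339}$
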